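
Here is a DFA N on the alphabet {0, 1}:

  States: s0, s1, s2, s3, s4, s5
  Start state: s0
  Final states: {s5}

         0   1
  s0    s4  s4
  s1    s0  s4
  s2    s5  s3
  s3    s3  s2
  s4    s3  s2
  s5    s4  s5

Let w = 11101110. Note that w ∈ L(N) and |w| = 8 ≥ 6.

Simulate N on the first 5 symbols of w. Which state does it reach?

Run of N on the first 5 characters of w = 1 1 1 0 1:
  step 0: s0  (start)
  step 1: s4  (read 1: s0→s4)
  step 2: s2  (read 1: s4→s2)
  step 3: s3  (read 1: s2→s3)
  step 4: s3  (read 0: s3→s3)
  step 5: s2  (read 1: s3→s2)

After reading 5 characters, N is in state s2.
(This kind of state-tracing is the core of the pumping-lemma construction: with 6 states, pigeonhole forces a repeat within the first 6 steps.)

s2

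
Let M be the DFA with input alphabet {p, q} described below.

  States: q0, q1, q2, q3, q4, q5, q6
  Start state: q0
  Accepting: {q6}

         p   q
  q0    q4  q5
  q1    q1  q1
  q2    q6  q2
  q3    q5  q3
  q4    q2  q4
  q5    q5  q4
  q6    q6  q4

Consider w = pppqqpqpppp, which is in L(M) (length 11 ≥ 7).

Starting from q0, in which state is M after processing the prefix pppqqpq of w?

State sequence: q0 -p-> q4 -p-> q2 -p-> q6 -q-> q4 -q-> q4 -p-> q2 -q-> q2

After reading 7 characters, M is in state q2.
(This kind of state-tracing is the core of the pumping-lemma construction: with 7 states, pigeonhole forces a repeat within the first 7 steps.)

q2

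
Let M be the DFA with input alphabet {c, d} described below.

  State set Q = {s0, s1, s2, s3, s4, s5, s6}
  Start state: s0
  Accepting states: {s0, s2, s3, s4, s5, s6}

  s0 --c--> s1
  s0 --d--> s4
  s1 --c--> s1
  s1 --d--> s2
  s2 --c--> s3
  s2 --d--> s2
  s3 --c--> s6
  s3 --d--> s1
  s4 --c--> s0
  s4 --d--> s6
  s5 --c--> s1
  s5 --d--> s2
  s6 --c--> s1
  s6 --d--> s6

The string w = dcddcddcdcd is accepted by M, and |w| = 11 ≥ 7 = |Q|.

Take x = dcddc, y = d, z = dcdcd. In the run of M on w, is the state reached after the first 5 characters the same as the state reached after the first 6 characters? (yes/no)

State sequence: s0 -d-> s4 -c-> s0 -d-> s4 -d-> s6 -c-> s1 -d-> s2

After x (step 5): s1. After xy (step 6): s2.
They differ (s1 ≠ s2), so y is not a cycle from the state after x; this split is not the one the pumping-lemma construction produces, and pumping y need not keep the string in L(M).

no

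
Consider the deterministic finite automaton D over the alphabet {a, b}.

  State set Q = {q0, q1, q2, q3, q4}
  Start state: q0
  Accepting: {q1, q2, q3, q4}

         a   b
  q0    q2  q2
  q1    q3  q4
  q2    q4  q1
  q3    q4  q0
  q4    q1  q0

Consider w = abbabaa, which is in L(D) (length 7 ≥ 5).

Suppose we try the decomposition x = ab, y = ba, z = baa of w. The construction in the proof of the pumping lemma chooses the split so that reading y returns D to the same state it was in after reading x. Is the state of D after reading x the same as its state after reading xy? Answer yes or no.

Run of D on the first 4 characters of w = a b b a:
  step 0: q0  (start)
  step 1: q2  (read a: q0→q2)
  step 2: q1  (read b: q2→q1)
  step 3: q4  (read b: q1→q4)
  step 4: q1  (read a: q4→q1)

After x (step 2): q1. After xy (step 4): q1.
They match, so y = ba drives D around a cycle from q1 back to itself; pumping y any number of times keeps D in q1 before reading z, and xyⁱz ∈ L(D) for every i ≥ 0.

yes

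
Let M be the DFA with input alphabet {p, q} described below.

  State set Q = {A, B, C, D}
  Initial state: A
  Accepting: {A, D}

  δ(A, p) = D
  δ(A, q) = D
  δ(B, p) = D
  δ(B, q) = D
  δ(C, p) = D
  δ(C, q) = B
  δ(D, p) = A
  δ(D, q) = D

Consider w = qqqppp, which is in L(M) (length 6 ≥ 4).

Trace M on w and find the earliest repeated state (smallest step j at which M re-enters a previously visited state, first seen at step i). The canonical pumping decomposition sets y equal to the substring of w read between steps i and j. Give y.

Run of M on w = q q q p p p:
  step 0: A  (start)
  step 1: D  (read q: A→D)
  step 2: D  (read q: D→D)   ← first repeat (D seen earlier)
  step 3: D  (read q: D→D)
  step 4: A  (read p: D→A)
  step 5: D  (read p: A→D)
  step 6: A  (read p: D→A)

So i = 1, j = 2, giving x = w[0:1] = q, y = w[1:2] = q, z = w[2:6] = qppp.
Check: |xy| = 2 ≤ 4 and |y| = 1 ≥ 1. Reading y takes M from D back to D, so every xyⁱz is accepted.

q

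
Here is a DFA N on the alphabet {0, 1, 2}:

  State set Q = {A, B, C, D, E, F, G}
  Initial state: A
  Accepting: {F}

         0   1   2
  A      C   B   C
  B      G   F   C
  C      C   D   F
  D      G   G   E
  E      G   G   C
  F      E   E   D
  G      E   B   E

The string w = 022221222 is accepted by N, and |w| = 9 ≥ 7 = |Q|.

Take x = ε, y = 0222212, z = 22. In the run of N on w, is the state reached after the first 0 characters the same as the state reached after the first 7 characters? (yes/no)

no

Run of N on the first 7 characters of w = 0 2 2 2 2 1 2:
  step 0: A  (start)
  step 1: C  (read 0: A→C)
  step 2: F  (read 2: C→F)
  step 3: D  (read 2: F→D)
  step 4: E  (read 2: D→E)
  step 5: C  (read 2: E→C)
  step 6: D  (read 1: C→D)
  step 7: E  (read 2: D→E)

After x (step 0): A. After xy (step 7): E.
They differ (A ≠ E), so y is not a cycle from the state after x; this split is not the one the pumping-lemma construction produces, and pumping y need not keep the string in L(N).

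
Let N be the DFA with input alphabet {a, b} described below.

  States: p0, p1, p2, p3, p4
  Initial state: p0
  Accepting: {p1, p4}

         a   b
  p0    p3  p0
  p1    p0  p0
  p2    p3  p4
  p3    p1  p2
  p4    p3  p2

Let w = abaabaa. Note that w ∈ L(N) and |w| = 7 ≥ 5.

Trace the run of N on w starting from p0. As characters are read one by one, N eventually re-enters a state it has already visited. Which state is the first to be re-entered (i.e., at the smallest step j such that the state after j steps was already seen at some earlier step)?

Run of N on w = a b a a b a a:
  step 0: p0  (start)
  step 1: p3  (read a: p0→p3)
  step 2: p2  (read b: p3→p2)
  step 3: p3  (read a: p2→p3)   ← first repeat (p3 seen earlier)
  step 4: p1  (read a: p3→p1)
  step 5: p0  (read b: p1→p0)
  step 6: p3  (read a: p0→p3)
  step 7: p1  (read a: p3→p1)

The earliest repeat is at step j = 3: N is in p3, which it already visited at step i = 1.

p3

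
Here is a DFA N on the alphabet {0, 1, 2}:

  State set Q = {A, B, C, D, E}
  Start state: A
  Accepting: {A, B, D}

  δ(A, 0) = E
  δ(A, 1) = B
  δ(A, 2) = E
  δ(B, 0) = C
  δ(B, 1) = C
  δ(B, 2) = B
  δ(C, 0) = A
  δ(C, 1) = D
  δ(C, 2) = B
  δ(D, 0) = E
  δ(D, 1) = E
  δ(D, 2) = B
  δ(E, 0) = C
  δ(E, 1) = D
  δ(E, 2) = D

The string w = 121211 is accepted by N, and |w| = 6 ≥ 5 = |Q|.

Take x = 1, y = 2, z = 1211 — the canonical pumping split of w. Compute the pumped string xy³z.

xy^3z = 1·2·2·2·1211 = 12221211.
Reading y = 2 takes N from B back to B, so after x·y·y·y the machine is still in B, and z then leads to the accepting state D. Hence 12221211 ∈ L(N).

12221211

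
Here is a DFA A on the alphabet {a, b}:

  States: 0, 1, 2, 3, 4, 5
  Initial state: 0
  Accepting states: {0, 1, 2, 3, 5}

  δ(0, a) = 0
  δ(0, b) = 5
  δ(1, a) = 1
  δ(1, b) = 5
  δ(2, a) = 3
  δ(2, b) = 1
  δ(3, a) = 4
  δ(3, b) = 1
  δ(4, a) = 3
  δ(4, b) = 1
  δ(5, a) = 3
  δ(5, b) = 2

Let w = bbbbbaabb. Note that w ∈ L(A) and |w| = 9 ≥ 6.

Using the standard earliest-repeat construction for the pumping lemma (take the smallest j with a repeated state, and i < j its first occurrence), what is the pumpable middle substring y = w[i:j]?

bbb

Run of A on w = b b b b b a a b b:
  step 0: 0  (start)
  step 1: 5  (read b: 0→5)
  step 2: 2  (read b: 5→2)
  step 3: 1  (read b: 2→1)
  step 4: 5  (read b: 1→5)   ← first repeat (5 seen earlier)
  step 5: 2  (read b: 5→2)
  step 6: 3  (read a: 2→3)
  step 7: 4  (read a: 3→4)
  step 8: 1  (read b: 4→1)
  step 9: 5  (read b: 1→5)

So i = 1, j = 4, giving x = w[0:1] = b, y = w[1:4] = bbb, z = w[4:9] = baabb.
Check: |xy| = 4 ≤ 6 and |y| = 3 ≥ 1. Reading y takes A from 5 back to 5, so every xyⁱz is accepted.
Pumping length from the standard proof: p = 6 (the number of states). The repeated state found above gives |xy| = j ≤ 6 and |y| = j − i ≥ 1.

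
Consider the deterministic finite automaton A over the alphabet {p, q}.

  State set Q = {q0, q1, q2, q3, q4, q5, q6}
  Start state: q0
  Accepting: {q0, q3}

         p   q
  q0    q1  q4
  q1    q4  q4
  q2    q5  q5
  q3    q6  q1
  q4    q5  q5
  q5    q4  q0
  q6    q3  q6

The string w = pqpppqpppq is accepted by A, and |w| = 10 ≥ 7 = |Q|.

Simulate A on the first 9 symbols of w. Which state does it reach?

q5

Run of A on the first 9 characters of w = p q p p p q p p p:
  step 0: q0  (start)
  step 1: q1  (read p: q0→q1)
  step 2: q4  (read q: q1→q4)
  step 3: q5  (read p: q4→q5)
  step 4: q4  (read p: q5→q4)
  step 5: q5  (read p: q4→q5)
  step 6: q0  (read q: q5→q0)
  step 7: q1  (read p: q0→q1)
  step 8: q4  (read p: q1→q4)
  step 9: q5  (read p: q4→q5)

After reading 9 characters, A is in state q5.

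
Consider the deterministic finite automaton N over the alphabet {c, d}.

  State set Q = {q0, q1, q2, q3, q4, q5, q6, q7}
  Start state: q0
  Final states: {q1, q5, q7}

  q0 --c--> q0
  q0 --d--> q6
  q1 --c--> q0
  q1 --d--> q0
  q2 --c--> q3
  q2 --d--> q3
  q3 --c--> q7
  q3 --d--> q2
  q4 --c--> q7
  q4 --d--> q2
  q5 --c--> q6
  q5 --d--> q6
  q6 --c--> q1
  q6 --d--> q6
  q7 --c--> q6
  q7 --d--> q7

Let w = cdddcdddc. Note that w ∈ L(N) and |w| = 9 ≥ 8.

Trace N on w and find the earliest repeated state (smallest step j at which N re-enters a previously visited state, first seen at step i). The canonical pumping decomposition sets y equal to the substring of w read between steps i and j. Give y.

State sequence: q0 -c-> q0 -d-> q6 -d-> q6 -d-> q6 -c-> q1 -d-> q0 -d-> q6 -d-> q6 -c-> q1
First repeat at step 1: q0 was already visited.

So i = 0, j = 1, giving x = w[0:0] = ε, y = w[0:1] = c, z = w[1:9] = dddcdddc.
Check: |xy| = 1 ≤ 8 and |y| = 1 ≥ 1. Reading y takes N from q0 back to q0, so every xyⁱz is accepted.
The DFA has 8 states, so the proof of the pumping lemma guarantees a repeated state among the first 8+1 visited; the segment between the two visits is the pumpable y.

c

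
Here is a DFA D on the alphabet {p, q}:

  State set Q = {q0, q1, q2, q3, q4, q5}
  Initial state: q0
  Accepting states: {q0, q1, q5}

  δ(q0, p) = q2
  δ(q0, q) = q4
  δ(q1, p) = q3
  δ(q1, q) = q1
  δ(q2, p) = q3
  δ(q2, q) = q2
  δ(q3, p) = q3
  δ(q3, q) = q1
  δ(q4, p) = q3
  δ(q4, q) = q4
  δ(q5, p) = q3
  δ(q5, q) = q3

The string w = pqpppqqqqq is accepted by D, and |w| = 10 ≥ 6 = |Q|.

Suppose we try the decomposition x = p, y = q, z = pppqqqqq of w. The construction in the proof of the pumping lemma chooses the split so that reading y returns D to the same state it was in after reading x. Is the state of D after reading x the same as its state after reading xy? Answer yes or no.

State sequence: q0 -p-> q2 -q-> q2

After x (step 1): q2. After xy (step 2): q2.
They match, so y = q drives D around a cycle from q2 back to itself; pumping y any number of times keeps D in q2 before reading z, and xyⁱz ∈ L(D) for every i ≥ 0.

yes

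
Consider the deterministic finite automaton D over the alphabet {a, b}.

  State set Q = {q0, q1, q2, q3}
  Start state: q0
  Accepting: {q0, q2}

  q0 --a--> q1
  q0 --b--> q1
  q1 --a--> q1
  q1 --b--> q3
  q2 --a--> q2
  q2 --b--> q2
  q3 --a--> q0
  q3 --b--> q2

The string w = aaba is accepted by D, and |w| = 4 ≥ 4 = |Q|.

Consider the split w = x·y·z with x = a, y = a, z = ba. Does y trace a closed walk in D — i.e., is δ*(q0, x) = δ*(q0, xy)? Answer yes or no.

State sequence: q0 -a-> q1 -a-> q1

After x (step 1): q1. After xy (step 2): q1.
They match, so y = a drives D around a cycle from q1 back to itself; pumping y any number of times keeps D in q1 before reading z, and xyⁱz ∈ L(D) for every i ≥ 0.

yes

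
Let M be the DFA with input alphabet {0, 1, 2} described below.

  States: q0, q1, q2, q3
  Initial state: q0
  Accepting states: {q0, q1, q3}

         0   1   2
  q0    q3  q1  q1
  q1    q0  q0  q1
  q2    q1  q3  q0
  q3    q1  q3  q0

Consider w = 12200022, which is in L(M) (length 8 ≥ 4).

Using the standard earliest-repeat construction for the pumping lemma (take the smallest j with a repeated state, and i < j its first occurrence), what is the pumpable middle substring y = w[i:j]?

Run of M on w = 1 2 2 0 0 0 2 2:
  step 0: q0  (start)
  step 1: q1  (read 1: q0→q1)
  step 2: q1  (read 2: q1→q1)   ← first repeat (q1 seen earlier)
  step 3: q1  (read 2: q1→q1)
  step 4: q0  (read 0: q1→q0)
  step 5: q3  (read 0: q0→q3)
  step 6: q1  (read 0: q3→q1)
  step 7: q1  (read 2: q1→q1)
  step 8: q1  (read 2: q1→q1)

So i = 1, j = 2, giving x = w[0:1] = 1, y = w[1:2] = 2, z = w[2:8] = 200022.
Check: |xy| = 2 ≤ 4 and |y| = 1 ≥ 1. Reading y takes M from q1 back to q1, so every xyⁱz is accepted.

2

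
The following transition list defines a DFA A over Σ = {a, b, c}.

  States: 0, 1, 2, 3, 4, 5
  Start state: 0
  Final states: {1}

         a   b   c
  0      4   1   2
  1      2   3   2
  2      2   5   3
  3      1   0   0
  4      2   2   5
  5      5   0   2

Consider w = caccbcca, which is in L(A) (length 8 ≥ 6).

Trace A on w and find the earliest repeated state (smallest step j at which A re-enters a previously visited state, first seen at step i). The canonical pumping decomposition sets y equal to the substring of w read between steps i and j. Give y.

a

State sequence: 0 -c-> 2 -a-> 2 -c-> 3 -c-> 0 -b-> 1 -c-> 2 -c-> 3 -a-> 1
First repeat at step 2: 2 was already visited.

So i = 1, j = 2, giving x = w[0:1] = c, y = w[1:2] = a, z = w[2:8] = ccbcca.
Check: |xy| = 2 ≤ 6 and |y| = 1 ≥ 1. Reading y takes A from 2 back to 2, so every xyⁱz is accepted.
With |Q| = 6, pigeonhole forces a state repeat no later than step 6; the substring read between the first and second visits to that state can be pumped.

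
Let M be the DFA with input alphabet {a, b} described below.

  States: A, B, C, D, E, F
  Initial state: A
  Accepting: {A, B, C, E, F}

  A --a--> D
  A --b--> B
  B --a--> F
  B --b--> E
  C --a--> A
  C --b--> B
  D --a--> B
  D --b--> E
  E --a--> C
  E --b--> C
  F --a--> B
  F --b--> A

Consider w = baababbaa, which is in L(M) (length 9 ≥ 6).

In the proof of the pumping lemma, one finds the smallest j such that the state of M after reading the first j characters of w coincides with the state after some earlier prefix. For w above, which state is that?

Run of M on w = b a a b a b b a a:
  step 0: A  (start)
  step 1: B  (read b: A→B)
  step 2: F  (read a: B→F)
  step 3: B  (read a: F→B)   ← first repeat (B seen earlier)
  step 4: E  (read b: B→E)
  step 5: C  (read a: E→C)
  step 6: B  (read b: C→B)
  step 7: E  (read b: B→E)
  step 8: C  (read a: E→C)
  step 9: A  (read a: C→A)

The earliest repeat is at step j = 3: M is in B, which it already visited at step i = 1.
Pumping length from the standard proof: p = 6 (the number of states). The repeated state found above gives |xy| = j ≤ 6 and |y| = j − i ≥ 1.

B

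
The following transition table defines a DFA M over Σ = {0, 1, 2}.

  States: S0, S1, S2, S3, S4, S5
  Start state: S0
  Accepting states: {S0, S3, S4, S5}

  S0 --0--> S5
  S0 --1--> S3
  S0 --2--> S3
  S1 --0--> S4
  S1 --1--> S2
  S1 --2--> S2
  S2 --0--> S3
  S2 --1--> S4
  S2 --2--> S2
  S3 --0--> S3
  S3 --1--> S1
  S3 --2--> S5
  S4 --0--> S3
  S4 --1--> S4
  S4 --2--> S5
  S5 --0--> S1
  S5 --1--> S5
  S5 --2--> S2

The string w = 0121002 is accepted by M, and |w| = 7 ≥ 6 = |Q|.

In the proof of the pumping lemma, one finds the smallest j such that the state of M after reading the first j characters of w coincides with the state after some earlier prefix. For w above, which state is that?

Run of M on w = 0 1 2 1 0 0 2:
  step 0: S0  (start)
  step 1: S5  (read 0: S0→S5)
  step 2: S5  (read 1: S5→S5)   ← first repeat (S5 seen earlier)
  step 3: S2  (read 2: S5→S2)
  step 4: S4  (read 1: S2→S4)
  step 5: S3  (read 0: S4→S3)
  step 6: S3  (read 0: S3→S3)
  step 7: S5  (read 2: S3→S5)

The earliest repeat is at step j = 2: M is in S5, which it already visited at step i = 1.

S5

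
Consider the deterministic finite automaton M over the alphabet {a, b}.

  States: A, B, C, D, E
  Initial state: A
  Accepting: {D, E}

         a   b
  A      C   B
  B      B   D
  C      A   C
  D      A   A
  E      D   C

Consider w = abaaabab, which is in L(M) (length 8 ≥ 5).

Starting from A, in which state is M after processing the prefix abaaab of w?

B

Run of M on the first 6 characters of w = a b a a a b:
  step 0: A  (start)
  step 1: C  (read a: A→C)
  step 2: C  (read b: C→C)
  step 3: A  (read a: C→A)
  step 4: C  (read a: A→C)
  step 5: A  (read a: C→A)
  step 6: B  (read b: A→B)

After reading 6 characters, M is in state B.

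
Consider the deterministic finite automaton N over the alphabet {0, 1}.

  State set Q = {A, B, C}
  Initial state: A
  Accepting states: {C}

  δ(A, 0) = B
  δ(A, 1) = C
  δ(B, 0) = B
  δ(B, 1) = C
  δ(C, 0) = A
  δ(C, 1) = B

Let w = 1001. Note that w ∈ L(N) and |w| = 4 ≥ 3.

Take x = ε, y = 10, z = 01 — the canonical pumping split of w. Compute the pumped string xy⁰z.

01

xy⁰z = xz = ε·01 = 01.
Reading y = 10 takes N from A back to A, so after x the machine is still in A, and z then leads to the accepting state C. Hence 01 ∈ L(N).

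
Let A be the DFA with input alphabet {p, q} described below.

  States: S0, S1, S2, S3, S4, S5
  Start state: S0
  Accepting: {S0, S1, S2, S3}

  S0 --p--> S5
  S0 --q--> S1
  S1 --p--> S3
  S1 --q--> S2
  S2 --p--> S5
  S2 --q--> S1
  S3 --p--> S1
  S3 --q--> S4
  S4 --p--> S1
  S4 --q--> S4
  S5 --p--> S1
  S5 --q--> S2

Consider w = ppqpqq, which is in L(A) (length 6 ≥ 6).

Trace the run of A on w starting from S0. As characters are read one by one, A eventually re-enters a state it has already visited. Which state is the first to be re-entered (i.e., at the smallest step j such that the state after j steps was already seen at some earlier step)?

S5

Run of A on w = p p q p q q:
  step 0: S0  (start)
  step 1: S5  (read p: S0→S5)
  step 2: S1  (read p: S5→S1)
  step 3: S2  (read q: S1→S2)
  step 4: S5  (read p: S2→S5)   ← first repeat (S5 seen earlier)
  step 5: S2  (read q: S5→S2)
  step 6: S1  (read q: S2→S1)

The earliest repeat is at step j = 4: A is in S5, which it already visited at step i = 1.
With |Q| = 6, pigeonhole forces a state repeat no later than step 6; the substring read between the first and second visits to that state can be pumped.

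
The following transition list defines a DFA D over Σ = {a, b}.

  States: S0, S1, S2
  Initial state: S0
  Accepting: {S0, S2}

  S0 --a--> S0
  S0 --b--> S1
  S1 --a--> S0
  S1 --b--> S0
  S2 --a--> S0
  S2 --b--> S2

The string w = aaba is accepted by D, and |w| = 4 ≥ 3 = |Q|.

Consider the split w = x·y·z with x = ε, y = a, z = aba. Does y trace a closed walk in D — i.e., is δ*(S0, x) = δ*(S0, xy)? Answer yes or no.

Run of D on the first 1 characters of w = a:
  step 0: S0  (start)
  step 1: S0  (read a: S0→S0)

After x (step 0): S0. After xy (step 1): S0.
They match, so y = a drives D around a cycle from S0 back to itself; pumping y any number of times keeps D in S0 before reading z, and xyⁱz ∈ L(D) for every i ≥ 0.

yes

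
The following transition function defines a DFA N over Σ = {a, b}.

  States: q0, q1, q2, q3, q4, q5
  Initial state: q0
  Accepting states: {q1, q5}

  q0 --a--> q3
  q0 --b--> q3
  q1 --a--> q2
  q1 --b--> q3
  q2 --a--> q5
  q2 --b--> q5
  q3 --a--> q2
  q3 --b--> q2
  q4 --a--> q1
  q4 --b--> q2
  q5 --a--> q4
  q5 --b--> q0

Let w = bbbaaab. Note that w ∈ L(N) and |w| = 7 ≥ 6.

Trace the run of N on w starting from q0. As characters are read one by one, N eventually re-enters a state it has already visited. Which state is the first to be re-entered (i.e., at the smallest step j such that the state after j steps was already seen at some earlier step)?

q2

Run of N on w = b b b a a a b:
  step 0: q0  (start)
  step 1: q3  (read b: q0→q3)
  step 2: q2  (read b: q3→q2)
  step 3: q5  (read b: q2→q5)
  step 4: q4  (read a: q5→q4)
  step 5: q1  (read a: q4→q1)
  step 6: q2  (read a: q1→q2)   ← first repeat (q2 seen earlier)
  step 7: q5  (read b: q2→q5)

The earliest repeat is at step j = 6: N is in q2, which it already visited at step i = 2.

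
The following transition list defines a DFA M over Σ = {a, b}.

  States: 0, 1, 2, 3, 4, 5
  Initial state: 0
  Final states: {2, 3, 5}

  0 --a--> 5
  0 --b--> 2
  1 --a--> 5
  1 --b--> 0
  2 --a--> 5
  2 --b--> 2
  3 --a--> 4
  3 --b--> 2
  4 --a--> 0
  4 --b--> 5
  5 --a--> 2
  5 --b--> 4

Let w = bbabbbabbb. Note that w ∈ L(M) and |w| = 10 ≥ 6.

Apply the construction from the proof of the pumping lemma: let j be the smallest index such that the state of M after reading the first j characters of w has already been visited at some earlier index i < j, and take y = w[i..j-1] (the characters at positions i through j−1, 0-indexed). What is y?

b

State sequence: 0 -b-> 2 -b-> 2 -a-> 5 -b-> 4 -b-> 5 -b-> 4 -a-> 0 -b-> 2 -b-> 2 -b-> 2
First repeat at step 2: 2 was already visited.

So i = 1, j = 2, giving x = w[0:1] = b, y = w[1:2] = b, z = w[2:10] = abbbabbb.
Check: |xy| = 2 ≤ 6 and |y| = 1 ≥ 1. Reading y takes M from 2 back to 2, so every xyⁱz is accepted.
Pumping length from the standard proof: p = 6 (the number of states). The repeated state found above gives |xy| = j ≤ 6 and |y| = j − i ≥ 1.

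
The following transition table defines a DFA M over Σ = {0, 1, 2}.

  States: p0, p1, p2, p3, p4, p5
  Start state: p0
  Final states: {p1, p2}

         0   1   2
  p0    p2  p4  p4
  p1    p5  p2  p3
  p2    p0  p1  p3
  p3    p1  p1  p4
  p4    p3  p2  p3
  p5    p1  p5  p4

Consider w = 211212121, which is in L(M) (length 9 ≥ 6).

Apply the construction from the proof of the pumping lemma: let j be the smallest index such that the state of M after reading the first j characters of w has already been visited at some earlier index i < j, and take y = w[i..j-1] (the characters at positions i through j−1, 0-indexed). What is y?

State sequence: p0 -2-> p4 -1-> p2 -1-> p1 -2-> p3 -1-> p1 -2-> p3 -1-> p1 -2-> p3 -1-> p1
First repeat at step 5: p1 was already visited.

So i = 3, j = 5, giving x = w[0:3] = 211, y = w[3:5] = 21, z = w[5:9] = 2121.
Check: |xy| = 5 ≤ 6 and |y| = 2 ≥ 1. Reading y takes M from p1 back to p1, so every xyⁱz is accepted.
With |Q| = 6, pigeonhole forces a state repeat no later than step 6; the substring read between the first and second visits to that state can be pumped.

21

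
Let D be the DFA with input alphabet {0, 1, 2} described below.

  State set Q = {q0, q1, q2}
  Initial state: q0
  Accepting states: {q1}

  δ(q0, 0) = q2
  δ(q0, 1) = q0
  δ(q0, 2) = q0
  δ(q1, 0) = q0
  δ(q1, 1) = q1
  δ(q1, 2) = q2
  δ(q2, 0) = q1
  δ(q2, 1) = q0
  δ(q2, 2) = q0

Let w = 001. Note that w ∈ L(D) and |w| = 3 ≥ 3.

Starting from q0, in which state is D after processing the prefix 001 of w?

Run of D on the first 3 characters of w = 0 0 1:
  step 0: q0  (start)
  step 1: q2  (read 0: q0→q2)
  step 2: q1  (read 0: q2→q1)
  step 3: q1  (read 1: q1→q1)

After reading 3 characters, D is in state q1.

q1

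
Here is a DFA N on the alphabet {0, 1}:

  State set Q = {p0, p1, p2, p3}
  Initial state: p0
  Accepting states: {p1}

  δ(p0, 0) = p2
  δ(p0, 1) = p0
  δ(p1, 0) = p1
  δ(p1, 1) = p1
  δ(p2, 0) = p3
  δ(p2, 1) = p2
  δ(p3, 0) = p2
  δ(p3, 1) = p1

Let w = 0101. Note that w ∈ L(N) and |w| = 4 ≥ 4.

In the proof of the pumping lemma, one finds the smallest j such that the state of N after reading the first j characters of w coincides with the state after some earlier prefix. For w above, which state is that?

Run of N on w = 0 1 0 1:
  step 0: p0  (start)
  step 1: p2  (read 0: p0→p2)
  step 2: p2  (read 1: p2→p2)   ← first repeat (p2 seen earlier)
  step 3: p3  (read 0: p2→p3)
  step 4: p1  (read 1: p3→p1)

The earliest repeat is at step j = 2: N is in p2, which it already visited at step i = 1.
Since N has 4 states, any run of length ≥ 4 visits 4+1 states, so by pigeonhole some state repeats within the first 4 steps — that repeat gives the pumpable loop.

p2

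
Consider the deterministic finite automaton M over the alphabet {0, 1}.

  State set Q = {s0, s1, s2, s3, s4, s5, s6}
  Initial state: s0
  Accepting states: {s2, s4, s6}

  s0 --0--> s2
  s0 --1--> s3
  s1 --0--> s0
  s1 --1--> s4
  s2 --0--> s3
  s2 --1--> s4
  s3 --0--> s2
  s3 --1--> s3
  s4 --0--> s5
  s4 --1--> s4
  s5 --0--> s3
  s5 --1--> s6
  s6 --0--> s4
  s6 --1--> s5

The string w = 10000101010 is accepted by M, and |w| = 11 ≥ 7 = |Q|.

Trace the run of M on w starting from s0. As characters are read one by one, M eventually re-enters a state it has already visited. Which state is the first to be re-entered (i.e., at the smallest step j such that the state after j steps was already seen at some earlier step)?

s3

State sequence: s0 -1-> s3 -0-> s2 -0-> s3 -0-> s2 -0-> s3 -1-> s3 -0-> s2 -1-> s4 -0-> s5 -1-> s6 -0-> s4
First repeat at step 3: s3 was already visited.

The earliest repeat is at step j = 3: M is in s3, which it already visited at step i = 1.
The DFA has 7 states, so the proof of the pumping lemma guarantees a repeated state among the first 7+1 visited; the segment between the two visits is the pumpable y.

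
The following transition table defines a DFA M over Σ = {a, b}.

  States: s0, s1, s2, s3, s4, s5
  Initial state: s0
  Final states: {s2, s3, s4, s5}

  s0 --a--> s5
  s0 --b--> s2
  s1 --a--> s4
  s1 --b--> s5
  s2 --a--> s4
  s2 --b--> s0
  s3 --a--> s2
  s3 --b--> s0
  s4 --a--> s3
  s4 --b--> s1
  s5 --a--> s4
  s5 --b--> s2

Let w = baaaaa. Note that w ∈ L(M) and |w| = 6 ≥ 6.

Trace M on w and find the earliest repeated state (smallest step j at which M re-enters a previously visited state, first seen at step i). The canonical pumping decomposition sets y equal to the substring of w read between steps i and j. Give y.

State sequence: s0 -b-> s2 -a-> s4 -a-> s3 -a-> s2 -a-> s4 -a-> s3
First repeat at step 4: s2 was already visited.

So i = 1, j = 4, giving x = w[0:1] = b, y = w[1:4] = aaa, z = w[4:6] = aa.
Check: |xy| = 4 ≤ 6 and |y| = 3 ≥ 1. Reading y takes M from s2 back to s2, so every xyⁱz is accepted.
The DFA has 6 states, so the proof of the pumping lemma guarantees a repeated state among the first 6+1 visited; the segment between the two visits is the pumpable y.

aaa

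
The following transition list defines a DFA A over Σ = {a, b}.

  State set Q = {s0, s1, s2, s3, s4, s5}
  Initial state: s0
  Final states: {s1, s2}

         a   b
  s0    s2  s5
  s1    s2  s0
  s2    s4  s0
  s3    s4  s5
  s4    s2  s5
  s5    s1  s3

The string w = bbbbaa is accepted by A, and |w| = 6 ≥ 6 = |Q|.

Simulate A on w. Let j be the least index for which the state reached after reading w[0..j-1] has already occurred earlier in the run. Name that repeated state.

State sequence: s0 -b-> s5 -b-> s3 -b-> s5 -b-> s3 -a-> s4 -a-> s2
First repeat at step 3: s5 was already visited.

The earliest repeat is at step j = 3: A is in s5, which it already visited at step i = 1.
Since A has 6 states, any run of length ≥ 6 visits 6+1 states, so by pigeonhole some state repeats within the first 6 steps — that repeat gives the pumpable loop.

s5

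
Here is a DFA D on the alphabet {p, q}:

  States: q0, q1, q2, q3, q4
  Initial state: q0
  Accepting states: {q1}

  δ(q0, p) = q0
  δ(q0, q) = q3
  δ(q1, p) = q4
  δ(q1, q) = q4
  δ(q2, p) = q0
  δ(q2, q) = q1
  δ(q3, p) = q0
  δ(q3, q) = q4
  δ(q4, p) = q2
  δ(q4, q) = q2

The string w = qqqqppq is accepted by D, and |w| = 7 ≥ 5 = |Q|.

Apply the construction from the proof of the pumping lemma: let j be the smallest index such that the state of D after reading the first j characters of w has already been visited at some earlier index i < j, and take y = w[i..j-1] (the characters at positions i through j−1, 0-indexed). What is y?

qqp

State sequence: q0 -q-> q3 -q-> q4 -q-> q2 -q-> q1 -p-> q4 -p-> q2 -q-> q1
First repeat at step 5: q4 was already visited.

So i = 2, j = 5, giving x = w[0:2] = qq, y = w[2:5] = qqp, z = w[5:7] = pq.
Check: |xy| = 5 ≤ 5 and |y| = 3 ≥ 1. Reading y takes D from q4 back to q4, so every xyⁱz is accepted.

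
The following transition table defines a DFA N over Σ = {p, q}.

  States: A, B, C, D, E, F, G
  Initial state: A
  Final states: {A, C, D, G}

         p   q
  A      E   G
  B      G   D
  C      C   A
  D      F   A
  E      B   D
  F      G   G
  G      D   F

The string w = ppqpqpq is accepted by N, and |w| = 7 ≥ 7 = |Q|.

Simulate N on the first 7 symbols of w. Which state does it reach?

A

State sequence: A -p-> E -p-> B -q-> D -p-> F -q-> G -p-> D -q-> A

After reading 7 characters, N is in state A.
(This kind of state-tracing is the core of the pumping-lemma construction: with 7 states, pigeonhole forces a repeat within the first 7 steps.)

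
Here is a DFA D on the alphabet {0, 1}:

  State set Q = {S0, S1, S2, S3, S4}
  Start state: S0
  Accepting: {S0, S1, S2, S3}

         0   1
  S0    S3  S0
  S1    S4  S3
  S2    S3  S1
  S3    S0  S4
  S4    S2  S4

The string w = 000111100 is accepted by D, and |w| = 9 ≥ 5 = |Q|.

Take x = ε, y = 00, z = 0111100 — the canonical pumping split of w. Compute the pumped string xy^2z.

00000111100

xy^2z = ε·00·00·0111100 = 00000111100.
Reading y = 00 takes D from S0 back to S0, so after x·y·y the machine is still in S0, and z then leads to the accepting state S3. Hence 00000111100 ∈ L(D).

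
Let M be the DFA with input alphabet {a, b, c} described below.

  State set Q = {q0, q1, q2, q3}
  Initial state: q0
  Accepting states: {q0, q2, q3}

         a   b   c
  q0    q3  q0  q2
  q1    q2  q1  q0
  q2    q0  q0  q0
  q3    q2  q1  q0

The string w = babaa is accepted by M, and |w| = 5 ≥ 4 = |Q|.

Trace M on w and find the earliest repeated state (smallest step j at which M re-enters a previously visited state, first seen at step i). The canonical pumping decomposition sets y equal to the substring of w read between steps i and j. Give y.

State sequence: q0 -b-> q0 -a-> q3 -b-> q1 -a-> q2 -a-> q0
First repeat at step 1: q0 was already visited.

So i = 0, j = 1, giving x = w[0:0] = ε, y = w[0:1] = b, z = w[1:5] = abaa.
Check: |xy| = 1 ≤ 4 and |y| = 1 ≥ 1. Reading y takes M from q0 back to q0, so every xyⁱz is accepted.

b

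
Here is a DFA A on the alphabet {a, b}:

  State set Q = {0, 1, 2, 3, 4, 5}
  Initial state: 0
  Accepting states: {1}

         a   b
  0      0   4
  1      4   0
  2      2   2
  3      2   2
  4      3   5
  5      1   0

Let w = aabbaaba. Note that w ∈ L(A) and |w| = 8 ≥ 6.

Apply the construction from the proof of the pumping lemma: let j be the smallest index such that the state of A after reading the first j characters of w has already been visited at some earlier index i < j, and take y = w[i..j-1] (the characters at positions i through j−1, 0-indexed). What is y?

a

State sequence: 0 -a-> 0 -a-> 0 -b-> 4 -b-> 5 -a-> 1 -a-> 4 -b-> 5 -a-> 1
First repeat at step 1: 0 was already visited.

So i = 0, j = 1, giving x = w[0:0] = ε, y = w[0:1] = a, z = w[1:8] = abbaaba.
Check: |xy| = 1 ≤ 6 and |y| = 1 ≥ 1. Reading y takes A from 0 back to 0, so every xyⁱz is accepted.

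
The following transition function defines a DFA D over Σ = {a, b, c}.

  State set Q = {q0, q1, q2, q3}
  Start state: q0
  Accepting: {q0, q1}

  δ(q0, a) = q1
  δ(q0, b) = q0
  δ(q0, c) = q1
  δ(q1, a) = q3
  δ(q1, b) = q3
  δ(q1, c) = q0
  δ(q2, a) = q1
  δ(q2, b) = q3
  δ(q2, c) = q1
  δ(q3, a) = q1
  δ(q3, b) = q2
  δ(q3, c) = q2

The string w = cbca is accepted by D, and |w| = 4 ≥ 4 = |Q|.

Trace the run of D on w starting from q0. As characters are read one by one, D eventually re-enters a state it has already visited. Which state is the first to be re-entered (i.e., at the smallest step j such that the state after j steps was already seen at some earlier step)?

q1

Run of D on w = c b c a:
  step 0: q0  (start)
  step 1: q1  (read c: q0→q1)
  step 2: q3  (read b: q1→q3)
  step 3: q2  (read c: q3→q2)
  step 4: q1  (read a: q2→q1)   ← first repeat (q1 seen earlier)

The earliest repeat is at step j = 4: D is in q1, which it already visited at step i = 1.
With |Q| = 4, pigeonhole forces a state repeat no later than step 4; the substring read between the first and second visits to that state can be pumped.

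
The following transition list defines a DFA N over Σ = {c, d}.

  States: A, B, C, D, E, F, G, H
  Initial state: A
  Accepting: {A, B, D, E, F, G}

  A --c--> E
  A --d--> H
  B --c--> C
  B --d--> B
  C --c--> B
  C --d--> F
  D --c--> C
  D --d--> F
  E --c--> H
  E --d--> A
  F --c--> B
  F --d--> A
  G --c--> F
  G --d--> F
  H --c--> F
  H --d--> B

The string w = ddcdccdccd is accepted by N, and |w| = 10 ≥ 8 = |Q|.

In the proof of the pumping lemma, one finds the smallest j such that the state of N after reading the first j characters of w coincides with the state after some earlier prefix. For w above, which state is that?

Run of N on w = d d c d c c d c c d:
  step 0: A  (start)
  step 1: H  (read d: A→H)
  step 2: B  (read d: H→B)
  step 3: C  (read c: B→C)
  step 4: F  (read d: C→F)
  step 5: B  (read c: F→B)   ← first repeat (B seen earlier)
  step 6: C  (read c: B→C)
  step 7: F  (read d: C→F)
  step 8: B  (read c: F→B)
  step 9: C  (read c: B→C)
  step 10: F  (read d: C→F)

The earliest repeat is at step j = 5: N is in B, which it already visited at step i = 2.
With |Q| = 8, pigeonhole forces a state repeat no later than step 8; the substring read between the first and second visits to that state can be pumped.

B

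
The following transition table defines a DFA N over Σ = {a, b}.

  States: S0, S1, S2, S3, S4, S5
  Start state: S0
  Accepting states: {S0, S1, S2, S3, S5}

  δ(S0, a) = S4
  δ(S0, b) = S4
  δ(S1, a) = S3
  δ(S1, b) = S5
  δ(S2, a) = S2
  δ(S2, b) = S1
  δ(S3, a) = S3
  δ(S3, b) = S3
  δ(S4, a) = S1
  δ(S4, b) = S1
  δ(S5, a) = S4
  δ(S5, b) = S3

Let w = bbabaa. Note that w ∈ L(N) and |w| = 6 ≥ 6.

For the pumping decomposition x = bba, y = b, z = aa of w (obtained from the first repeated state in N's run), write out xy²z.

xy^2z = bba·b·b·aa = bbabbaa.
Reading y = b takes N from S3 back to S3, so after x·y·y the machine is still in S3, and z then leads to the accepting state S3. Hence bbabbaa ∈ L(N).

bbabbaa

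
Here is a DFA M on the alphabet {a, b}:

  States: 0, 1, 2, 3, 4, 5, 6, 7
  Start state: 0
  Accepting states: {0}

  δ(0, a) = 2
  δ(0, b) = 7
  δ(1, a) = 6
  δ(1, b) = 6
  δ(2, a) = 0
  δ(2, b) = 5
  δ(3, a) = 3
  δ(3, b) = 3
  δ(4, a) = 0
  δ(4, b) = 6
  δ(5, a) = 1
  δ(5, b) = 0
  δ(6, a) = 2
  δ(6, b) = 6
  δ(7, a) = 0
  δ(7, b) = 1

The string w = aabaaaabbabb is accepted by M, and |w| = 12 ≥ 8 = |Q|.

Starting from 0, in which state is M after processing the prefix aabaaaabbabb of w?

0

State sequence: 0 -a-> 2 -a-> 0 -b-> 7 -a-> 0 -a-> 2 -a-> 0 -a-> 2 -b-> 5 -b-> 0 -a-> 2 -b-> 5 -b-> 0

After reading 12 characters, M is in state 0.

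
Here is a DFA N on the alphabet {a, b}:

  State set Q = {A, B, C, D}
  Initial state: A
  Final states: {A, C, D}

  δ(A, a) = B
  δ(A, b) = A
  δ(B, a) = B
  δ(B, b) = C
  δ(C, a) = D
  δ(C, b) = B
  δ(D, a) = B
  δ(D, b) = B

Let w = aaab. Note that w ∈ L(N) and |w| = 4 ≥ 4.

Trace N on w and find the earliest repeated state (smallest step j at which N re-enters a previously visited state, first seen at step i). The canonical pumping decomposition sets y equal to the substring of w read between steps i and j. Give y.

State sequence: A -a-> B -a-> B -a-> B -b-> C
First repeat at step 2: B was already visited.

So i = 1, j = 2, giving x = w[0:1] = a, y = w[1:2] = a, z = w[2:4] = ab.
Check: |xy| = 2 ≤ 4 and |y| = 1 ≥ 1. Reading y takes N from B back to B, so every xyⁱz is accepted.
Pumping length from the standard proof: p = 4 (the number of states). The repeated state found above gives |xy| = j ≤ 4 and |y| = j − i ≥ 1.

a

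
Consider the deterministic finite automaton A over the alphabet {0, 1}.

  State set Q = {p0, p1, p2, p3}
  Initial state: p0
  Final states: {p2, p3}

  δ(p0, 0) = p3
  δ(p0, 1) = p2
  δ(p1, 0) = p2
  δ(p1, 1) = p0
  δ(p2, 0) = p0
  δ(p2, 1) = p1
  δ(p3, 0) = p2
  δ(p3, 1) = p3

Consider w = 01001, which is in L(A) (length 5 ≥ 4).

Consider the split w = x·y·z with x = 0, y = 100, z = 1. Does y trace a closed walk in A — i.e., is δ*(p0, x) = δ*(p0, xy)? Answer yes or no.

State sequence: p0 -0-> p3 -1-> p3 -0-> p2 -0-> p0

After x (step 1): p3. After xy (step 4): p0.
They differ (p3 ≠ p0), so y is not a cycle from the state after x; this split is not the one the pumping-lemma construction produces, and pumping y need not keep the string in L(A).

no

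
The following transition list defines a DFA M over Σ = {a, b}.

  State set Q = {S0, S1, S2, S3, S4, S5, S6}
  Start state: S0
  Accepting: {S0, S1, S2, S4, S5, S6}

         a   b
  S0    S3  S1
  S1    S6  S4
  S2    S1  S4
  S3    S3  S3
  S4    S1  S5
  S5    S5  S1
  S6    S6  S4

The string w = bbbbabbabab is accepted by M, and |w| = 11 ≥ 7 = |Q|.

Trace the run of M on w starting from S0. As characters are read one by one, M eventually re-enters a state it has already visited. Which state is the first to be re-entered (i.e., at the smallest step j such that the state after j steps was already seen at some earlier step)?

S1

State sequence: S0 -b-> S1 -b-> S4 -b-> S5 -b-> S1 -a-> S6 -b-> S4 -b-> S5 -a-> S5 -b-> S1 -a-> S6 -b-> S4
First repeat at step 4: S1 was already visited.

The earliest repeat is at step j = 4: M is in S1, which it already visited at step i = 1.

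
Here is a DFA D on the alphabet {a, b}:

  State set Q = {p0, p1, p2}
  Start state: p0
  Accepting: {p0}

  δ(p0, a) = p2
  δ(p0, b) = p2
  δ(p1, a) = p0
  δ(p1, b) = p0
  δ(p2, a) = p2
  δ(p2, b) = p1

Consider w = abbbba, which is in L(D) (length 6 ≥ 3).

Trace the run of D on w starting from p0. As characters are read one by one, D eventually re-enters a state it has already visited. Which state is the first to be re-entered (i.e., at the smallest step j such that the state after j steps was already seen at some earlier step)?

p0

State sequence: p0 -a-> p2 -b-> p1 -b-> p0 -b-> p2 -b-> p1 -a-> p0
First repeat at step 3: p0 was already visited.

The earliest repeat is at step j = 3: D is in p0, which it already visited at step i = 0.
Pumping length from the standard proof: p = 3 (the number of states). The repeated state found above gives |xy| = j ≤ 3 and |y| = j − i ≥ 1.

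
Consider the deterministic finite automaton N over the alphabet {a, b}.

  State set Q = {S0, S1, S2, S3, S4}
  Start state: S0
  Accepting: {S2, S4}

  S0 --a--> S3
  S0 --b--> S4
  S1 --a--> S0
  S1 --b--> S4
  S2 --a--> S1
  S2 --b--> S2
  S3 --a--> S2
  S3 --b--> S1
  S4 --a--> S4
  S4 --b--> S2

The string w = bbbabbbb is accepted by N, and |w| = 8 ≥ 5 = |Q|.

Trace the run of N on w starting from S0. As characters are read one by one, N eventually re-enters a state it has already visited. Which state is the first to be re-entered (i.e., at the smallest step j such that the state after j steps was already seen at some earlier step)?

S2

State sequence: S0 -b-> S4 -b-> S2 -b-> S2 -a-> S1 -b-> S4 -b-> S2 -b-> S2 -b-> S2
First repeat at step 3: S2 was already visited.

The earliest repeat is at step j = 3: N is in S2, which it already visited at step i = 2.
Since N has 5 states, any run of length ≥ 5 visits 5+1 states, so by pigeonhole some state repeats within the first 5 steps — that repeat gives the pumpable loop.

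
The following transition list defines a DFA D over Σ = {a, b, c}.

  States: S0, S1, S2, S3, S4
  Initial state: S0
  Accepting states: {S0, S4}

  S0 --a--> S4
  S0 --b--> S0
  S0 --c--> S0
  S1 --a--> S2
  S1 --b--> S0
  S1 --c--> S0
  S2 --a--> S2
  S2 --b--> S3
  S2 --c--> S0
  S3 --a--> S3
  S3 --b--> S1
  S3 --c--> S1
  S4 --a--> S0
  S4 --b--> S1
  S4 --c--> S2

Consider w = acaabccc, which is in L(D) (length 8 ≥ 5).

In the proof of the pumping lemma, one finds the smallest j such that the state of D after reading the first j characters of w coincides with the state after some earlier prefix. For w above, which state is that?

S2

Run of D on w = a c a a b c c c:
  step 0: S0  (start)
  step 1: S4  (read a: S0→S4)
  step 2: S2  (read c: S4→S2)
  step 3: S2  (read a: S2→S2)   ← first repeat (S2 seen earlier)
  step 4: S2  (read a: S2→S2)
  step 5: S3  (read b: S2→S3)
  step 6: S1  (read c: S3→S1)
  step 7: S0  (read c: S1→S0)
  step 8: S0  (read c: S0→S0)

The earliest repeat is at step j = 3: D is in S2, which it already visited at step i = 2.
Pumping length from the standard proof: p = 5 (the number of states). The repeated state found above gives |xy| = j ≤ 5 and |y| = j − i ≥ 1.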